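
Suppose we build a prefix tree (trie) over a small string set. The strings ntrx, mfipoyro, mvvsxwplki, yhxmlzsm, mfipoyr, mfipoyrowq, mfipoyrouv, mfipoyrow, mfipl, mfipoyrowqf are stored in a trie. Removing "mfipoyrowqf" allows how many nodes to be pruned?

1

Walk "mfipoyrowqf" from the leaf back toward the root, removing each node that no remaining word uses.
The suffix "f" (1 node) is used only by "mfipoyrowqf"; "mfipoyrowq" is itself a stored word, so pruning stops there.
Nodes removed: 1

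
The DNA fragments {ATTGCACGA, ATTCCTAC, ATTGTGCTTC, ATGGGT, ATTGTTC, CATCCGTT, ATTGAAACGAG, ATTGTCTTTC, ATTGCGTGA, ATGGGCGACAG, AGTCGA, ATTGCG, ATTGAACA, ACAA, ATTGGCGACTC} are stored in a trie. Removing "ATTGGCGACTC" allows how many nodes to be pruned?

7

After clearing the end-marker at "ATTGGCGACTC", prune upward until reaching a node still needed by another word.
The suffix "GCGACTC" (7 nodes) is used only by "ATTGGCGACTC"; the node for "ATTG" still has the child "C", so pruning stops there.
Nodes removed: 7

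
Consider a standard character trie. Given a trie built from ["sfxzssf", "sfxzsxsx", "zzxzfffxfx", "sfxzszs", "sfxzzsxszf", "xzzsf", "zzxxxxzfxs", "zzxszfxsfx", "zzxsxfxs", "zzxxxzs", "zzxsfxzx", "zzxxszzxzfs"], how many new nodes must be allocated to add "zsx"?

2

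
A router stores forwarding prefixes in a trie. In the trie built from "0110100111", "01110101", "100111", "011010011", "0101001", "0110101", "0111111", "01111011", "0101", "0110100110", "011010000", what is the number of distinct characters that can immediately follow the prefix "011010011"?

2

Follow the path "011010011" to its node, then look at its outgoing edges.
Distinct next characters after "011010011": 0, 1.
That node has 2 child edges.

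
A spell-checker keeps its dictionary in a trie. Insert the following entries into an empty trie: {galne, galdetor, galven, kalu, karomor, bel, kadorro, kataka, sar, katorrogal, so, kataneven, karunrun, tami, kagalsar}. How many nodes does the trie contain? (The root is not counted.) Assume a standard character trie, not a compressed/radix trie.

65

Trace insertions, counting only characters that open a new branch:
  "galne" → 5 new (g, a, l, n, e)
  "galdetor" → prefix "gal" already present; 5 new (d, e, t, o, r)
  "galven" → prefix "gal" already present; 3 new (v, e, n)
  "kalu" → 4 new (k, a, l, u)
  "karomor" → prefix "ka" already present; 5 new (r, o, m, o, r)
  "bel" → 3 new (b, e, l)
  "kadorro" → prefix "ka" already present; 5 new (d, o, r, r, o)
  "kataka" → prefix "ka" already present; 4 new (t, a, k, a)
  "sar" → 3 new (s, a, r)
  "katorrogal" → prefix "kat" already present; 7 new (o, r, r, o, g, a, l)
  "so" → prefix "s" already present; 1 new (o)
  "kataneven" → prefix "kata" already present; 5 new (n, e, v, e, n)
  "karunrun" → prefix "kar" already present; 5 new (u, n, r, u, n)
  "tami" → 4 new (t, a, m, i)
  "kagalsar" → prefix "ka" already present; 6 new (g, a, l, s, a, r)
Total nodes = 5 + 5 + 3 + 4 + 5 + 3 + 5 + 4 + 3 + 7 + 1 + 5 + 5 + 4 + 6 = 65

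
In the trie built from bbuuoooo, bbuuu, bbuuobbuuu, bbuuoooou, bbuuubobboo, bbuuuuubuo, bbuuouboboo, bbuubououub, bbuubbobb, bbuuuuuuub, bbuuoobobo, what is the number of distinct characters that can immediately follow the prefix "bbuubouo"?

1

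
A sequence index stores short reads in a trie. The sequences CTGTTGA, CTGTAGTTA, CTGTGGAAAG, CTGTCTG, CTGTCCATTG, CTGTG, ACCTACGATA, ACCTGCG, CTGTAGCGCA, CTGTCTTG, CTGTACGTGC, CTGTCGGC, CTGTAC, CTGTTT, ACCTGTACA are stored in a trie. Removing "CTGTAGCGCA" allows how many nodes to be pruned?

4

After clearing the end-marker at "CTGTAGCGCA", prune upward until reaching a node still needed by another word.
The suffix "CGCA" (4 nodes) is used only by "CTGTAGCGCA"; the node for "CTGTAG" still has the child "T", so pruning stops there.
Nodes removed: 4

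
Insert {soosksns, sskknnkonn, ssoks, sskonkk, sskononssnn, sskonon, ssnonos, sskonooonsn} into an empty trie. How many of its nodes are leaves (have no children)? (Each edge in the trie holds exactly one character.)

7

A leaf is a node with no children — equivalently, the end of a word that is not a proper prefix of any other stored word.
Those words: "soosksns", "sskknnkonn", "sskonkk", "sskononssnn", "sskonooonsn", "ssnonos", "ssoks"
Leaf count: 7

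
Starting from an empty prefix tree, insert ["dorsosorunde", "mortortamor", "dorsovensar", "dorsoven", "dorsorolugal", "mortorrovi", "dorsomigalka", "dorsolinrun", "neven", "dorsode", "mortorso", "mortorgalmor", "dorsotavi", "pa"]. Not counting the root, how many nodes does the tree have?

For each word, the new-node count is its length minus the longest prefix already in the trie:
  "dorsosorunde" → 12 new (d, o, r, s, o, s, o, r, u, n, d, e)
  "mortortamor" → 11 new (m, o, r, t, o, r, t, a, m, o, r)
  "dorsovensar" → prefix "dorso" already present; 6 new (v, e, n, s, a, r)
  "dorsoven" → prefix "dorsoven" already present; 0 new (none)
  "dorsorolugal" → prefix "dorso" already present; 7 new (r, o, l, u, g, a, l)
  "mortorrovi" → prefix "mortor" already present; 4 new (r, o, v, i)
  "dorsomigalka" → prefix "dorso" already present; 7 new (m, i, g, a, l, k, a)
  "dorsolinrun" → prefix "dorso" already present; 6 new (l, i, n, r, u, n)
  "neven" → 5 new (n, e, v, e, n)
  "dorsode" → prefix "dorso" already present; 2 new (d, e)
  "mortorso" → prefix "mortor" already present; 2 new (s, o)
  "mortorgalmor" → prefix "mortor" already present; 6 new (g, a, l, m, o, r)
  "dorsotavi" → prefix "dorso" already present; 4 new (t, a, v, i)
  "pa" → 2 new (p, a)
Total nodes = 12 + 11 + 6 + 0 + 7 + 4 + 7 + 6 + 5 + 2 + 2 + 6 + 4 + 2 = 74

74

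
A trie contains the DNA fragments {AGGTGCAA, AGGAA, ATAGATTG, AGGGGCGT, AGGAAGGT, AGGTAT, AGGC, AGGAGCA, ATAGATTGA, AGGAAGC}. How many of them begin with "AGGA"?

4

Walk to "AGGA"; the words in its subtree are exactly those with that prefix.
Words under "AGGA": AGGAA, AGGAAGC, AGGAAGGT, AGGAGCA
Count: 4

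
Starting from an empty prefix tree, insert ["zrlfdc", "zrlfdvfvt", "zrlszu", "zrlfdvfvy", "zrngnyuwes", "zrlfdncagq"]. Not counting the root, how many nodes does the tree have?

Insert word by word; a character creates a node only if that edge doesn't already exist:
  "zrlfdc" → 6 new (z, r, l, f, d, c)
  "zrlfdvfvt" → prefix "zrlfd" already present; 4 new (v, f, v, t)
  "zrlszu" → prefix "zrl" already present; 3 new (s, z, u)
  "zrlfdvfvy" → prefix "zrlfdvfv" already present; 1 new (y)
  "zrngnyuwes" → prefix "zr" already present; 8 new (n, g, n, y, u, w, e, s)
  "zrlfdncagq" → prefix "zrlfd" already present; 5 new (n, c, a, g, q)
Total nodes = 6 + 4 + 3 + 1 + 8 + 5 = 27

27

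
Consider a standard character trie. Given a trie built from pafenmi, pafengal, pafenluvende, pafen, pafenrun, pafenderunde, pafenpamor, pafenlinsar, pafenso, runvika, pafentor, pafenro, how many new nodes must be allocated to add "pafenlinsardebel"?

5

"pafenlinsar" is already a path in the trie; the remaining "debel" must be added.
So 16 − 11 = 5 new nodes.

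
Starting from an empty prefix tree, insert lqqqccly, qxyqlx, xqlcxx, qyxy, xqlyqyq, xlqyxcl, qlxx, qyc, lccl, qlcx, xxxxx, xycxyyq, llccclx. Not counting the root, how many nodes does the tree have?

Insert word by word; a character creates a node only if that edge doesn't already exist:
  "lqqqccly" → 8 new (l, q, q, q, c, c, l, y)
  "qxyqlx" → 6 new (q, x, y, q, l, x)
  "xqlcxx" → 6 new (x, q, l, c, x, x)
  "qyxy" → prefix "q" already present; 3 new (y, x, y)
  "xqlyqyq" → prefix "xql" already present; 4 new (y, q, y, q)
  "xlqyxcl" → prefix "x" already present; 6 new (l, q, y, x, c, l)
  "qlxx" → prefix "q" already present; 3 new (l, x, x)
  "qyc" → prefix "qy" already present; 1 new (c)
  "lccl" → prefix "l" already present; 3 new (c, c, l)
  "qlcx" → prefix "ql" already present; 2 new (c, x)
  "xxxxx" → prefix "x" already present; 4 new (x, x, x, x)
  "xycxyyq" → prefix "x" already present; 6 new (y, c, x, y, y, q)
  "llccclx" → prefix "l" already present; 6 new (l, c, c, c, l, x)
Total nodes = 8 + 6 + 6 + 3 + 4 + 6 + 3 + 1 + 3 + 2 + 4 + 6 + 6 = 58

58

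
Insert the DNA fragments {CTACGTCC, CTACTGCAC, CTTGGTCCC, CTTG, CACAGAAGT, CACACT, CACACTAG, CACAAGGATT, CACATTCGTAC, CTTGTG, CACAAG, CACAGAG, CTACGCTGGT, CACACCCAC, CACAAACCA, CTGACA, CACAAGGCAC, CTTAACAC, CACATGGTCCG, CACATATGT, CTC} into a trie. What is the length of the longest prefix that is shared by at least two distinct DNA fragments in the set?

Equivalently: take the maximum, over all pairs, of their longest common prefix length.
"CACAAGGATT" and "CACAAGGCAC" agree on "CACAAGG" (7 characters) before diverging; nothing deeper is shared.
Longest shared-prefix length: 7

7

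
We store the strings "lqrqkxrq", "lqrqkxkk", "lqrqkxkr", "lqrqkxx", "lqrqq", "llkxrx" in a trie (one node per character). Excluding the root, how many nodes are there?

18

Trace insertions, counting only characters that open a new branch:
  "lqrqkxrq" → 8 new (l, q, r, q, k, x, r, q)
  "lqrqkxkk" → prefix "lqrqkx" already present; 2 new (k, k)
  "lqrqkxkr" → prefix "lqrqkxk" already present; 1 new (r)
  "lqrqkxx" → prefix "lqrqkx" already present; 1 new (x)
  "lqrqq" → prefix "lqrq" already present; 1 new (q)
  "llkxrx" → prefix "l" already present; 5 new (l, k, x, r, x)
Total nodes = 8 + 2 + 1 + 1 + 1 + 5 = 18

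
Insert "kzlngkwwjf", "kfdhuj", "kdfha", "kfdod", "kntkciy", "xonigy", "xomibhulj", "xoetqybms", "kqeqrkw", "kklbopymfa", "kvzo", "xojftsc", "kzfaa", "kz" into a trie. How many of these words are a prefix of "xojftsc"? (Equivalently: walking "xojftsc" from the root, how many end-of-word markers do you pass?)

Check each prefix of "xojftsc" against the stored set — each match is an end-marker on the path.
Prefixes of the query that are stored words: "xojftsc"
Count: 1

1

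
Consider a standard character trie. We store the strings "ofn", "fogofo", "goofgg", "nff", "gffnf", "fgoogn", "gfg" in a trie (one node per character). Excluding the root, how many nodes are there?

Trie structure (* marks end of a word):
(root)
├─ f
│  ├─ g
│  │  └─ o
│  │     └─ o
│  │        └─ g
│  │           └─ n *
│  └─ o
│     └─ g
│        └─ o
│           └─ f
│              └─ o *
├─ g
│  ├─ f
│  │  ├─ f
│  │  │  └─ n
│  │  │     └─ f *
│  │  └─ g *
│  └─ o
│     └─ o
│        └─ f
│           └─ g
│              └─ g *
├─ n
│  └─ f
│     └─ f *
└─ o
   └─ f
      └─ n *
Counting every labelled node above: 28.

28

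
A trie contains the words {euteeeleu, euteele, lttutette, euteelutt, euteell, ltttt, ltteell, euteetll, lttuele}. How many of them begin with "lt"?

4

Walk to "lt"; the words in its subtree are exactly those with that prefix.
Words under "lt": ltteell, ltttt, lttuele, lttutette
Count: 4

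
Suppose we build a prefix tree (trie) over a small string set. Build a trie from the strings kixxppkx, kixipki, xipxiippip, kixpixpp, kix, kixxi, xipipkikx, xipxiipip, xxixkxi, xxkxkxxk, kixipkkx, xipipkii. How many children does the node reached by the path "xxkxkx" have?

The children of the "xxkxkx" node are the distinct next characters among strings starting with "xxkxkx".
Distinct next characters after "xxkxkx": x.
That node has 1 child edge.

1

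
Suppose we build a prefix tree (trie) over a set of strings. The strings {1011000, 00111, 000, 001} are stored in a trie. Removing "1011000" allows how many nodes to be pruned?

7

Walk "1011000" from the leaf back toward the root, removing each node that no remaining word uses.
No other word shares any prefix with "1011000", so all 7 of its nodes go.
Nodes removed: 7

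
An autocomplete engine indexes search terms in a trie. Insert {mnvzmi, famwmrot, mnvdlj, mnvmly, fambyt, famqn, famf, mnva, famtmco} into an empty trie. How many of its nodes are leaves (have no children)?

9

A leaf is a node with no children — equivalently, the end of a word that is not a proper prefix of any other stored word.
Those words: "fambyt", "famf", "famqn", "famtmco", "famwmrot", "mnva", "mnvdlj", "mnvmly", "mnvzmi"
Leaf count: 9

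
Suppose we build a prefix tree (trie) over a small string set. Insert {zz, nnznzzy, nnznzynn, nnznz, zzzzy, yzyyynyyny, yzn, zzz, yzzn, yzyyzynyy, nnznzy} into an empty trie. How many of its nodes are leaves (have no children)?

A leaf is a node with no children — equivalently, the end of a word that is not a proper prefix of any other stored word.
Those words: "nnznzynn", "nnznzzy", "yzn", "yzyyynyyny", "yzyyzynyy", "yzzn", "zzzzy"
Leaf count: 7

7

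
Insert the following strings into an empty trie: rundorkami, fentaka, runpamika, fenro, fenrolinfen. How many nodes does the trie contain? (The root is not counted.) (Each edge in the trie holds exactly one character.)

31

Count nodes per top-level branch (shared prefixes stored once):
  'f'-branch (fenro, fenrolinfen, fentaka): 15 nodes
  'r'-branch (rundorkami, runpamika): 16 nodes
Sum: 31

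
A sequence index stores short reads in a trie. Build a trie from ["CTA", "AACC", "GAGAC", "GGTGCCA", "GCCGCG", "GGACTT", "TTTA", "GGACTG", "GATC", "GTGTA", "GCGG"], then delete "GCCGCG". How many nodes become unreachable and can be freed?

4

A node on "GCCGCG"'s path can go only if nothing else ends at it or branches off below it.
The suffix "CGCG" (4 nodes) is used only by "GCCGCG"; the node for "GC" still has the child "G", so pruning stops there.
Nodes removed: 4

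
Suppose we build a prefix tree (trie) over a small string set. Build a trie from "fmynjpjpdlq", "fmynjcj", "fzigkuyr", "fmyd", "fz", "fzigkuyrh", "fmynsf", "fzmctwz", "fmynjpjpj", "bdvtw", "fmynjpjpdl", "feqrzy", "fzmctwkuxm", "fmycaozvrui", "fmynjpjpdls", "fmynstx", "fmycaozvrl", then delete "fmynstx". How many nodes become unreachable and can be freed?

2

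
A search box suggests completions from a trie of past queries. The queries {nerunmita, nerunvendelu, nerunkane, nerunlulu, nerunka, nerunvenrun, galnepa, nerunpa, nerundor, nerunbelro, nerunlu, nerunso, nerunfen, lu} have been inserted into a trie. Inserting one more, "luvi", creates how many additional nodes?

Walking "luvi" from the root, the first 2 characters ("lu") follow existing edges; "v" is the first miss.
Each of the 2 remaining characters creates one node.

2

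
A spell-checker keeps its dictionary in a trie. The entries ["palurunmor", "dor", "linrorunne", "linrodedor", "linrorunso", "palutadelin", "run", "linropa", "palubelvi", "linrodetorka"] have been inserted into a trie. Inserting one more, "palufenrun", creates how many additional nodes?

The longest prefix of "palufenrun" already in the trie is "palu" (length 4).
So 10 − 4 = 6 new nodes.

6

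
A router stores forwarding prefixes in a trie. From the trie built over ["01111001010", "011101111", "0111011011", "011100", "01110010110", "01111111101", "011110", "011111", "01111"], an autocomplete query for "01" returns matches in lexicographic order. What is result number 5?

Words with prefix "01", in lexicographic order: "011100", "01110010110", "0111011011", "011101111", "01111", "011110", "01111001010", "011111", "01111111101"
Position 5: 01111

01111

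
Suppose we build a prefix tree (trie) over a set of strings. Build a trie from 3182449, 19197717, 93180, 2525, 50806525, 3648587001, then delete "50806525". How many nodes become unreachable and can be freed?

After clearing the end-marker at "50806525", prune upward until reaching a node still needed by another word.
No other word shares any prefix with "50806525", so all 8 of its nodes go.
Nodes removed: 8

8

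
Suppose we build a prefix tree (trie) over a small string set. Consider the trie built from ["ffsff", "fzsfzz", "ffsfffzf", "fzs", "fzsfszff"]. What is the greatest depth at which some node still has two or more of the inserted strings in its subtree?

5

Look for the deepest trie node that still has at least two words in its subtree.
e.g. "ffsff" and "ffsfffzf" share the prefix "ffsff" of length 5; no pair shares a longer one.
Longest shared-prefix length: 5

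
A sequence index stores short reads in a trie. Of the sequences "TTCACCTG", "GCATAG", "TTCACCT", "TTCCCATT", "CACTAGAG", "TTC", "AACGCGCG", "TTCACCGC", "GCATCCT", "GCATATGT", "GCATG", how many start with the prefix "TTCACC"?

Filter for entries beginning with "TTCACC":
Words under "TTCACC": TTCACCGC, TTCACCT, TTCACCTG
Count: 3

3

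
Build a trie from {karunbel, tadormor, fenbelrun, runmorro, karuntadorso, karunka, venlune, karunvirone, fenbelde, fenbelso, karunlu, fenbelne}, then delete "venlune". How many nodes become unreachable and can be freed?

After clearing the end-marker at "venlune", prune upward until reaching a node still needed by another word.
No other word shares any prefix with "venlune", so all 7 of its nodes go.
Nodes removed: 7

7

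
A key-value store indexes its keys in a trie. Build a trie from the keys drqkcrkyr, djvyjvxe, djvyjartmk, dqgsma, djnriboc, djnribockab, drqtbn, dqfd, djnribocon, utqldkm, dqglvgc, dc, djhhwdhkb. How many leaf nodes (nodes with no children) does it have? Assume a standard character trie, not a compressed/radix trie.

Leaves are exactly the stored words that no other stored word extends.
Those words: "dc", "djhhwdhkb", "djnribockab", "djnribocon", "djvyjartmk", "djvyjvxe", "dqfd", "dqglvgc", "dqgsma", "drqkcrkyr", "drqtbn", "utqldkm"
Leaf count: 12

12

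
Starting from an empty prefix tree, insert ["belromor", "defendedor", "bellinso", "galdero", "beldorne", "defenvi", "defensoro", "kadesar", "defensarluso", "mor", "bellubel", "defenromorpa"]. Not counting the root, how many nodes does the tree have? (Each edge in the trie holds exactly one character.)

Count nodes per top-level branch (shared prefixes stored once):
  'b'-branch (beldorne, bellinso, bellubel, belromor): 22 nodes
  'd'-branch (defendedor, defenromorpa, defensarluso, defensoro, defenvi): 29 nodes
  'g'-branch (galdero): 7 nodes
  'k'-branch (kadesar): 7 nodes
  'm'-branch (mor): 3 nodes
Sum: 68

68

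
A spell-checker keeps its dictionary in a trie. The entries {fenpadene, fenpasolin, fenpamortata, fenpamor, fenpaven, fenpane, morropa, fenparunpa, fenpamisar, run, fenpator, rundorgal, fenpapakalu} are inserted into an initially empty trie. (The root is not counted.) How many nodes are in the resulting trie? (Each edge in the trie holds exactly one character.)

For each word, the new-node count is its length minus the longest prefix already in the trie:
  "fenpadene" → 9 new (f, e, n, p, a, d, e, n, e)
  "fenpasolin" → prefix "fenpa" already present; 5 new (s, o, l, i, n)
  "fenpamortata" → prefix "fenpa" already present; 7 new (m, o, r, t, a, t, a)
  "fenpamor" → prefix "fenpamor" already present; 0 new (none)
  "fenpaven" → prefix "fenpa" already present; 3 new (v, e, n)
  "fenpane" → prefix "fenpa" already present; 2 new (n, e)
  "morropa" → 7 new (m, o, r, r, o, p, a)
  "fenparunpa" → prefix "fenpa" already present; 5 new (r, u, n, p, a)
  "fenpamisar" → prefix "fenpam" already present; 4 new (i, s, a, r)
  "run" → 3 new (r, u, n)
  "fenpator" → prefix "fenpa" already present; 3 new (t, o, r)
  "rundorgal" → prefix "run" already present; 6 new (d, o, r, g, a, l)
  "fenpapakalu" → prefix "fenpa" already present; 6 new (p, a, k, a, l, u)
Total nodes = 9 + 5 + 7 + 0 + 3 + 2 + 7 + 5 + 4 + 3 + 3 + 6 + 6 = 60

60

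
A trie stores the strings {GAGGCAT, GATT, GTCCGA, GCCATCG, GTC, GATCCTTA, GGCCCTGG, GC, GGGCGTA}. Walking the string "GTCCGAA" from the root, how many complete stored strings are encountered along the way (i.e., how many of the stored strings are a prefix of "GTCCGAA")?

2

Walk "GTCCGAA" from the root; an end-of-word marker is hit whenever a stored word is a prefix of "GTCCGAA".
Prefixes of the query that are stored words: "GTC", "GTCCGA"
Count: 2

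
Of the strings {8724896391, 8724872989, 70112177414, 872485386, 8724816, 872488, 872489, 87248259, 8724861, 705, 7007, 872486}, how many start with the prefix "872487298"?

1

Traverse to the node for "872487298", then collect every word in that subtree.
Words under "872487298": 8724872989
Count: 1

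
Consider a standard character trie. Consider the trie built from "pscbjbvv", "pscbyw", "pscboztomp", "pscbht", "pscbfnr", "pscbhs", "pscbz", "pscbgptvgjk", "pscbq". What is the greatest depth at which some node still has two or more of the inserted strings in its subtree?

The deepest shared node is where two words last agree before diverging.
"pscbhs" and "pscbht" agree on "pscbh" (5 characters) before diverging; nothing deeper is shared.
Longest shared-prefix length: 5

5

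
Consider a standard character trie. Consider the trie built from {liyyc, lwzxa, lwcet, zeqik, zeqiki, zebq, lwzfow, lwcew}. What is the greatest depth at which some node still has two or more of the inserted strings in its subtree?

The deepest shared node is where two words last agree before diverging.
e.g. "zeqik" and "zeqiki" share the prefix "zeqik" of length 5; no pair shares a longer one.
Longest shared-prefix length: 5

5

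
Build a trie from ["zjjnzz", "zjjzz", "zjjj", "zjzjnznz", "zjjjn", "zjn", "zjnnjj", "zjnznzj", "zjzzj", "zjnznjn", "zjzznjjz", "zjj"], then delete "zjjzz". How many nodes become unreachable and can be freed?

Walk "zjjzz" from the leaf back toward the root, removing each node that no remaining word uses.
The suffix "zz" (2 nodes) is used only by "zjjzz"; the node for "zjj" still has the child "n", so pruning stops there.
Nodes removed: 2

2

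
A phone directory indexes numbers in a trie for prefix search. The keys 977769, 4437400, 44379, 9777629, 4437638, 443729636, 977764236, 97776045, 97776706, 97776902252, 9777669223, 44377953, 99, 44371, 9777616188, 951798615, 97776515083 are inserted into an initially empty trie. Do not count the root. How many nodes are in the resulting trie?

69

Count nodes per top-level branch (shared prefixes stored once):
  '4'-branch (44371, 443729636, 4437400, 4437638, 44377953, 44379): 21 nodes
  '9'-branch (951798615, 97776045, 9777616188, 9777629, 977764236, 97776515083, 9777669223, 97776706, 977769, 97776902252, 99): 48 nodes
Sum: 69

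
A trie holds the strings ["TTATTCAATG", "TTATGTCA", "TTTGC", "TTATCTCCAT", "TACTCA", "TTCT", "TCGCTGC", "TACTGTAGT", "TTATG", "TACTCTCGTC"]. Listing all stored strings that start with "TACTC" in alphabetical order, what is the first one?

TACTCA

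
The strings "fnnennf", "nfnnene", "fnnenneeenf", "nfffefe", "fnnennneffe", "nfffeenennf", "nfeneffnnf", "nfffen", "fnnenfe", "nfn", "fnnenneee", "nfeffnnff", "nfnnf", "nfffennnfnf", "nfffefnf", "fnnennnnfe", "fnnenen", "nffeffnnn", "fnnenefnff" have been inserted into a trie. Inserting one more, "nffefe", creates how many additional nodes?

1

Walking "nffefe" from the root, the first 5 characters ("nffef") follow existing edges; "e" is the first miss.
New nodes needed: |"nffefe"| − 5 = 6 − 5 = 1.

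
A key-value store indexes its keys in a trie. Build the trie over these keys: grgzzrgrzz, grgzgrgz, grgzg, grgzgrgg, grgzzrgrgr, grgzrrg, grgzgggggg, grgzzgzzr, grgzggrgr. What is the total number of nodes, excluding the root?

32

Insert word by word; a character creates a node only if that edge doesn't already exist:
  "grgzzrgrzz" → 10 new (g, r, g, z, z, r, g, r, z, z)
  "grgzgrgz" → prefix "grgz" already present; 4 new (g, r, g, z)
  "grgzg" → prefix "grgzg" already present; 0 new (none)
  "grgzgrgg" → prefix "grgzgrg" already present; 1 new (g)
  "grgzzrgrgr" → prefix "grgzzrgr" already present; 2 new (g, r)
  "grgzrrg" → prefix "grgz" already present; 3 new (r, r, g)
  "grgzgggggg" → prefix "grgzg" already present; 5 new (g, g, g, g, g)
  "grgzzgzzr" → prefix "grgzz" already present; 4 new (g, z, z, r)
  "grgzggrgr" → prefix "grgzgg" already present; 3 new (r, g, r)
Total nodes = 10 + 4 + 0 + 1 + 2 + 3 + 5 + 4 + 3 = 32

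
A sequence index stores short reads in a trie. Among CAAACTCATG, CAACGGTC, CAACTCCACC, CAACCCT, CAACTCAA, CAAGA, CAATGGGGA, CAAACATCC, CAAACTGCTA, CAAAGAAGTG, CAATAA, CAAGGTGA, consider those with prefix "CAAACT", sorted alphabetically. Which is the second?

CAAACTGCTA

DFS of the "CAAACT" subtree visits, in order: "CAAACTCATG", "CAAACTGCTA"
Position 2: CAAACTGCTA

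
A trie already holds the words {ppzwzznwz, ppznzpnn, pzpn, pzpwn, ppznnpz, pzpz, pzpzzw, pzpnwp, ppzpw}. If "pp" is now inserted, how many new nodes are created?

0

Every character of "pp" already lies on an existing path (it is a prefix of some stored word).
No new nodes are needed: 0.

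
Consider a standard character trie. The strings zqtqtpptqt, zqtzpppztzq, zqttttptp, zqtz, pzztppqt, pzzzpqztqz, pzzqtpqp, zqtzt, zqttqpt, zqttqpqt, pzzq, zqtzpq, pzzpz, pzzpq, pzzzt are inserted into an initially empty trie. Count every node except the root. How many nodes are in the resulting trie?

Count nodes per top-level branch (shared prefixes stored once):
  'p'-branch (pzzpq, pzzpz, pzzq, pzzqtpqp, pzztppqt, pzzzpqztqz, pzzzt): 24 nodes
  'z'-branch (zqtqtpptqt, zqttqpqt, zqttqpt, zqttttptp, zqtz, zqtzpppztzq, zqtzpq, zqtzt): 31 nodes
Sum: 55

55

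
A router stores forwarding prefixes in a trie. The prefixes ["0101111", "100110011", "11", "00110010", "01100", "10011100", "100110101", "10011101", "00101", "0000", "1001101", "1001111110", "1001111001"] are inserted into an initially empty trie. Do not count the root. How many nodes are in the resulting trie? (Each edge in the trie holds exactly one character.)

45

Count nodes per top-level branch (shared prefixes stored once):
  '0'-branch (0000, 00101, 00110010, 0101111, 01100): 21 nodes
  '1'-branch (100110011, 1001101, 100110101, 10011100, 10011101, 1001111001, 1001111110, 11): 24 nodes
Sum: 45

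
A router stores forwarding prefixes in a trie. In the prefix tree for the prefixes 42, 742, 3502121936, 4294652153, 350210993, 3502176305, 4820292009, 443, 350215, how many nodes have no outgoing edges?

8

A leaf is a node with no children — equivalently, the end of a word that is not a proper prefix of any other stored word.
Those words: "350210993", "3502121936", "350215", "3502176305", "4294652153", "443", "4820292009", "742"
Leaf count: 8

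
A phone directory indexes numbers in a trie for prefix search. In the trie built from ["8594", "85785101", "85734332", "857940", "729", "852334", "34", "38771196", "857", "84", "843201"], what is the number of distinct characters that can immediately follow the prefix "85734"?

Follow the path "85734" to its node, then look at its outgoing edges.
Distinct next characters after "85734": 3.
That node has 1 child edge.

1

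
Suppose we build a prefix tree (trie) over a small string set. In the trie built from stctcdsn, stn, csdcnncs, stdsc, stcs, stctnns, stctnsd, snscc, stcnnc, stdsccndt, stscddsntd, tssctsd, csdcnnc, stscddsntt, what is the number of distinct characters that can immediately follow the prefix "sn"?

Follow the path "sn" to its node, then look at its outgoing edges.
Characters that immediately follow "sn" among the stored strings: {s}.
That node has 1 child edge.

1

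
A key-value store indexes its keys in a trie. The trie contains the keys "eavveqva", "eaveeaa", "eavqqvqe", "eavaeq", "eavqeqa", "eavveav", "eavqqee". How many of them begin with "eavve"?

2

Traverse to the node for "eavve", then collect every word in that subtree.
Matches: "eavveav", "eavveqva"
Count: 2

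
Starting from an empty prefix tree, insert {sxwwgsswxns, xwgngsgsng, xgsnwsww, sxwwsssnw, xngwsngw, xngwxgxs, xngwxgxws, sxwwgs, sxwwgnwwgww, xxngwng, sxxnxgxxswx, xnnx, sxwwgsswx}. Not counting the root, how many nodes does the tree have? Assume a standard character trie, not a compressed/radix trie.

69

Insert word by word; a character creates a node only if that edge doesn't already exist:
  "sxwwgsswxns" → 11 new (s, x, w, w, g, s, s, w, x, n, s)
  "xwgngsgsng" → 10 new (x, w, g, n, g, s, g, s, n, g)
  "xgsnwsww" → prefix "x" already present; 7 new (g, s, n, w, s, w, w)
  "sxwwsssnw" → prefix "sxww" already present; 5 new (s, s, s, n, w)
  "xngwsngw" → prefix "x" already present; 7 new (n, g, w, s, n, g, w)
  "xngwxgxs" → prefix "xngw" already present; 4 new (x, g, x, s)
  "xngwxgxws" → prefix "xngwxgx" already present; 2 new (w, s)
  "sxwwgs" → prefix "sxwwgs" already present; 0 new (none)
  "sxwwgnwwgww" → prefix "sxwwg" already present; 6 new (n, w, w, g, w, w)
  "xxngwng" → prefix "x" already present; 6 new (x, n, g, w, n, g)
  "sxxnxgxxswx" → prefix "sx" already present; 9 new (x, n, x, g, x, x, s, w, x)
  "xnnx" → prefix "xn" already present; 2 new (n, x)
  "sxwwgsswx" → prefix "sxwwgsswx" already present; 0 new (none)
Total nodes = 11 + 10 + 7 + 5 + 7 + 4 + 2 + 0 + 6 + 6 + 9 + 2 + 0 = 69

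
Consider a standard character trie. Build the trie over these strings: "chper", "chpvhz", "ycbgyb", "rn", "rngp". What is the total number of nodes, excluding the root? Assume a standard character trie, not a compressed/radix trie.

Trie structure (* marks end of a word):
(root)
├─ c
│  └─ h
│     └─ p
│        ├─ e
│        │  └─ r *
│        └─ v
│           └─ h
│              └─ z *
├─ r
│  └─ n *
│     └─ g
│        └─ p *
└─ y
   └─ c
      └─ b
         └─ g
            └─ y
               └─ b *
Counting every labelled node above: 18.

18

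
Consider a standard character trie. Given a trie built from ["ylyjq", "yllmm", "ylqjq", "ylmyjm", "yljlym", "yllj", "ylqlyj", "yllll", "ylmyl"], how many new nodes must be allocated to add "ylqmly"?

3

Walking "ylqmly" from the root, the first 3 characters ("ylq") follow existing edges; "m" is the first miss.
New nodes needed: |"ylqmly"| − 3 = 6 − 3 = 3.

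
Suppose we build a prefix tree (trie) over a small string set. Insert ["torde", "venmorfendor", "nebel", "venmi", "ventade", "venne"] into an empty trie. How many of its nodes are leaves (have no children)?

6

A leaf is a node with no children — equivalently, the end of a word that is not a proper prefix of any other stored word.
Those words: "nebel", "torde", "venmi", "venmorfendor", "venne", "ventade"
Leaf count: 6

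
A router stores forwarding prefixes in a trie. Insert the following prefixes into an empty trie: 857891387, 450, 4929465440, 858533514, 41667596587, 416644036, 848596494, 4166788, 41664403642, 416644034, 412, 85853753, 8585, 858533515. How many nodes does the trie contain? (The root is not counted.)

61

Count nodes per top-level branch (shared prefixes stored once):
  '4'-branch (412, 416644034, 416644036, 41664403642, 41667596587, 4166788, 450, 4929465440): 33 nodes
  '8'-branch (848596494, 857891387, 8585, 858533514, 858533515, 85853753): 28 nodes
Sum: 61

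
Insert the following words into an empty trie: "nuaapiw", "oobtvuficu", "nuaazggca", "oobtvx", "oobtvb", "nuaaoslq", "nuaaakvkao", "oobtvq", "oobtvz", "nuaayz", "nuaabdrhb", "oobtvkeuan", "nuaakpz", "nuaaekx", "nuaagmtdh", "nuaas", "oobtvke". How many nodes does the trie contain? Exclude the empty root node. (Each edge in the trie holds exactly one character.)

60

Insert word by word; a character creates a node only if that edge doesn't already exist:
  "nuaapiw" → 7 new (n, u, a, a, p, i, w)
  "oobtvuficu" → 10 new (o, o, b, t, v, u, f, i, c, u)
  "nuaazggca" → prefix "nuaa" already present; 5 new (z, g, g, c, a)
  "oobtvx" → prefix "oobtv" already present; 1 new (x)
  "oobtvb" → prefix "oobtv" already present; 1 new (b)
  "nuaaoslq" → prefix "nuaa" already present; 4 new (o, s, l, q)
  "nuaaakvkao" → prefix "nuaa" already present; 6 new (a, k, v, k, a, o)
  "oobtvq" → prefix "oobtv" already present; 1 new (q)
  "oobtvz" → prefix "oobtv" already present; 1 new (z)
  "nuaayz" → prefix "nuaa" already present; 2 new (y, z)
  "nuaabdrhb" → prefix "nuaa" already present; 5 new (b, d, r, h, b)
  "oobtvkeuan" → prefix "oobtv" already present; 5 new (k, e, u, a, n)
  "nuaakpz" → prefix "nuaa" already present; 3 new (k, p, z)
  "nuaaekx" → prefix "nuaa" already present; 3 new (e, k, x)
  "nuaagmtdh" → prefix "nuaa" already present; 5 new (g, m, t, d, h)
  "nuaas" → prefix "nuaa" already present; 1 new (s)
  "oobtvke" → prefix "oobtvke" already present; 0 new (none)
Total nodes = 7 + 10 + 5 + 1 + 1 + 4 + 6 + 1 + 1 + 2 + 5 + 5 + 3 + 3 + 5 + 1 + 0 = 60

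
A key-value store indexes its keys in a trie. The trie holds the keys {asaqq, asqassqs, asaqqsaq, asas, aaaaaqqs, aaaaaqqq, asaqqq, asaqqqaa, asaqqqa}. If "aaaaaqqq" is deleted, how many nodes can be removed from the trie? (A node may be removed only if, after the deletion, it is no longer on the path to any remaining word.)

1

Walk "aaaaaqqq" from the leaf back toward the root, removing each node that no remaining word uses.
The suffix "q" (1 node) is used only by "aaaaaqqq"; the node for "aaaaaqq" still has the child "s", so pruning stops there.
Nodes removed: 1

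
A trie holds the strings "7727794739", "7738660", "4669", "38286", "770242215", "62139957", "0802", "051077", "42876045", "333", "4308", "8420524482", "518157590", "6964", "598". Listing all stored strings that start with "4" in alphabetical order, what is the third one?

4669

Filter for "4…" and sort: "42876045", "4308", "4669"
The 3rd is 4669.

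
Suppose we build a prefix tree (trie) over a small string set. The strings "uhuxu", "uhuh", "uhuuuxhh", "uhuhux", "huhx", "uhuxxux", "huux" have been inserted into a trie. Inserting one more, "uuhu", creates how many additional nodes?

3

Walking "uuhu" from the root, the first 1 characters ("u") follow existing edges; "u" is the first miss.
So 4 − 1 = 3 new nodes.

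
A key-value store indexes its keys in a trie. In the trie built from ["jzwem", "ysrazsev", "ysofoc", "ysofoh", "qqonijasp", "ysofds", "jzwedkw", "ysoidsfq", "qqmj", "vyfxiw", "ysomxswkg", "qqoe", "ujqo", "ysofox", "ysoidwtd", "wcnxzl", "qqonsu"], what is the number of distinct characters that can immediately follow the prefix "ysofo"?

Walk "ysofo" from the root, arriving at one node.
Characters that immediately follow "ysofo" among the stored strings: {c, h, x}.
That node has 3 child edges.

3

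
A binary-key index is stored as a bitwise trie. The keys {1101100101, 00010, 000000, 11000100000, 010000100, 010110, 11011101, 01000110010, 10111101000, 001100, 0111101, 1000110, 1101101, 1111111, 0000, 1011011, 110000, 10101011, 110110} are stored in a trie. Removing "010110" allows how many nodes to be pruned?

3

After clearing the end-marker at "010110", prune upward until reaching a node still needed by another word.
The suffix "110" (3 nodes) is used only by "010110"; the node for "010" still has the child "0", so pruning stops there.
Nodes removed: 3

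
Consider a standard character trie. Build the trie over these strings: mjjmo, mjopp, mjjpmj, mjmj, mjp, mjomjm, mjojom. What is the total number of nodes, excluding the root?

Count nodes per top-level branch (shared prefixes stored once):
  'm'-branch (mjjmo, mjjpmj, mjmj, mjojom, mjomjm, mjopp, mjp): 20 nodes
Sum: 20

20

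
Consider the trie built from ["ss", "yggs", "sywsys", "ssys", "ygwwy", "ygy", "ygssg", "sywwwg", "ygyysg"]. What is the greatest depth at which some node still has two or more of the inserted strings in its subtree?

3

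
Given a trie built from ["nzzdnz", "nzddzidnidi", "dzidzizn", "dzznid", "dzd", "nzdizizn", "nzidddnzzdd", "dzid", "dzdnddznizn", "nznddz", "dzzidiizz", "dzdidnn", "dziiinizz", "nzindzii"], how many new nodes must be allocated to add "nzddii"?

2

Walking "nzddii" from the root, the first 4 characters ("nzdd") follow existing edges; "i" is the first miss.
New nodes needed: |"nzddii"| − 4 = 6 − 4 = 2.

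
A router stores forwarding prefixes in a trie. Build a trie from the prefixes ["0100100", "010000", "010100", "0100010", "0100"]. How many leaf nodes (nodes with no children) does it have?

A leaf is a node with no children — equivalently, the end of a word that is not a proper prefix of any other stored word.
Those words: "010000", "0100010", "0100100", "010100"
Leaf count: 4

4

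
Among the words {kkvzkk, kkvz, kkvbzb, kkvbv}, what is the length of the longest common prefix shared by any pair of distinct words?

Look for the deepest trie node that still has at least two words in its subtree.
"kkvbv" and "kkvbzb" agree on "kkvb" (4 characters) before diverging; nothing deeper is shared.
Longest shared-prefix length: 4

4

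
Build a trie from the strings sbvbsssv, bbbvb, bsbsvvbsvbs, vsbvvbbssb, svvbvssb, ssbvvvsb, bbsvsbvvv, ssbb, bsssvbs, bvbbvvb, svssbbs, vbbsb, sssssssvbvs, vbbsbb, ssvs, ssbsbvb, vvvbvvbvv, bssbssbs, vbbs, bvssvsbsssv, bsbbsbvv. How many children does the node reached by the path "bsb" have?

The children of the "bsb" node are the distinct next characters among strings starting with "bsb".
Characters that immediately follow "bsb" among the stored strings: {b, s}.
That node has 2 child edges.

2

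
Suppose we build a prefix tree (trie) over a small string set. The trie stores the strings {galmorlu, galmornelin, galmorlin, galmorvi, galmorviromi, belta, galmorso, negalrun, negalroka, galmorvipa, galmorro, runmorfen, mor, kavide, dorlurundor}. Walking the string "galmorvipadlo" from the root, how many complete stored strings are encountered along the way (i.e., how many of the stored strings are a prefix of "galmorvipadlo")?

Walk "galmorvipadlo" from the root; an end-of-word marker is hit whenever a stored word is a prefix of "galmorvipadlo".
Prefixes of the query that are stored words: "galmorvi", "galmorvipa"
Count: 2

2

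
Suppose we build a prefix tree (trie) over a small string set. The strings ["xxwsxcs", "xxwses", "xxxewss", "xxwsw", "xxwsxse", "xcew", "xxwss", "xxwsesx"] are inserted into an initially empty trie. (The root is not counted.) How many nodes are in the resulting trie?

Insert word by word; a character creates a node only if that edge doesn't already exist:
  "xxwsxcs" → 7 new (x, x, w, s, x, c, s)
  "xxwses" → prefix "xxws" already present; 2 new (e, s)
  "xxxewss" → prefix "xx" already present; 5 new (x, e, w, s, s)
  "xxwsw" → prefix "xxws" already present; 1 new (w)
  "xxwsxse" → prefix "xxwsx" already present; 2 new (s, e)
  "xcew" → prefix "x" already present; 3 new (c, e, w)
  "xxwss" → prefix "xxws" already present; 1 new (s)
  "xxwsesx" → prefix "xxwses" already present; 1 new (x)
Total nodes = 7 + 2 + 5 + 1 + 2 + 3 + 1 + 1 = 22

22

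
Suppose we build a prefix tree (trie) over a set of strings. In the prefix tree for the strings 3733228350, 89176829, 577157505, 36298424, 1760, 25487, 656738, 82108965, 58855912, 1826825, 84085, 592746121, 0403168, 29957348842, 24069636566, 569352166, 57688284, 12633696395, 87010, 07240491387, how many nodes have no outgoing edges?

Leaves are exactly the stored words that no other stored word extends.
Those words: "0403168", "07240491387", "12633696395", "1760", "1826825", "24069636566", "25487", "29957348842", "36298424", "3733228350", "569352166", "57688284", "577157505", "58855912", "592746121", "656738", "82108965", "84085", "87010", "89176829"
Leaf count: 20

20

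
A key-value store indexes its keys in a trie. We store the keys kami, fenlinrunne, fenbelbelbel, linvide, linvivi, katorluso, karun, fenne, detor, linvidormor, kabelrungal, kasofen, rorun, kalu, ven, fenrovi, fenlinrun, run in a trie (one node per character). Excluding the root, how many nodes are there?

Count nodes per top-level branch (shared prefixes stored once):
  'd'-branch (detor): 5 nodes
  'f'-branch (fenbelbelbel, fenlinrun, fenlinrunne, fenne, fenrovi): 26 nodes
  'k'-branch (kabelrungal, kalu, kami, karun, kasofen, katorluso): 30 nodes
  'l'-branch (linvide, linvidormor, linvivi): 14 nodes
  'r'-branch (rorun, run): 7 nodes
  'v'-branch (ven): 3 nodes
Sum: 85

85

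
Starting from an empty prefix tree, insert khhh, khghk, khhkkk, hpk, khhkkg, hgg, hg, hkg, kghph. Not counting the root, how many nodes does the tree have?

22

Insert word by word; a character creates a node only if that edge doesn't already exist:
  "khhh" → 4 new (k, h, h, h)
  "khghk" → prefix "kh" already present; 3 new (g, h, k)
  "khhkkk" → prefix "khh" already present; 3 new (k, k, k)
  "hpk" → 3 new (h, p, k)
  "khhkkg" → prefix "khhkk" already present; 1 new (g)
  "hgg" → prefix "h" already present; 2 new (g, g)
  "hg" → prefix "hg" already present; 0 new (none)
  "hkg" → prefix "h" already present; 2 new (k, g)
  "kghph" → prefix "k" already present; 4 new (g, h, p, h)
Total nodes = 4 + 3 + 3 + 3 + 1 + 2 + 0 + 2 + 4 = 22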